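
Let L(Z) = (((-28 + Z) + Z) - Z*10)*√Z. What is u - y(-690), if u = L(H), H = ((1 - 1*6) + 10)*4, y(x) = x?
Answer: 690 - 376*√5 ≈ -150.76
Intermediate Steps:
H = 20 (H = ((1 - 6) + 10)*4 = (-5 + 10)*4 = 5*4 = 20)
L(Z) = √Z*(-28 - 8*Z) (L(Z) = ((-28 + 2*Z) - 10*Z)*√Z = (-28 - 8*Z)*√Z = √Z*(-28 - 8*Z))
u = -376*√5 (u = √20*(-28 - 8*20) = (2*√5)*(-28 - 160) = (2*√5)*(-188) = -376*√5 ≈ -840.76)
u - y(-690) = -376*√5 - 1*(-690) = -376*√5 + 690 = 690 - 376*√5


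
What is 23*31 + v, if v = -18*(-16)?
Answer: 1001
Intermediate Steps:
v = 288
23*31 + v = 23*31 + 288 = 713 + 288 = 1001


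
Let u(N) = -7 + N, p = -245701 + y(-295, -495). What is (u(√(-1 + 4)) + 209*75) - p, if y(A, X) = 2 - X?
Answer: 260872 + √3 ≈ 2.6087e+5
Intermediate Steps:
p = -245204 (p = -245701 + (2 - 1*(-495)) = -245701 + (2 + 495) = -245701 + 497 = -245204)
(u(√(-1 + 4)) + 209*75) - p = ((-7 + √(-1 + 4)) + 209*75) - 1*(-245204) = ((-7 + √3) + 15675) + 245204 = (15668 + √3) + 245204 = 260872 + √3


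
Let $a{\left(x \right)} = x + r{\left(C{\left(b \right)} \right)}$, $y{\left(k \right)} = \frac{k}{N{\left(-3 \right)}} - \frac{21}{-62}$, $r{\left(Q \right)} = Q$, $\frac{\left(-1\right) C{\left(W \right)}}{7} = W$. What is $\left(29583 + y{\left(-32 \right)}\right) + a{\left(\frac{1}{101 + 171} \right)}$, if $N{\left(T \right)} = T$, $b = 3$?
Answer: $\frac{748078837}{25296} \approx 29573.0$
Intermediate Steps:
$C{\left(W \right)} = - 7 W$
$y{\left(k \right)} = \frac{21}{62} - \frac{k}{3}$ ($y{\left(k \right)} = \frac{k}{-3} - \frac{21}{-62} = k \left(- \frac{1}{3}\right) - - \frac{21}{62} = - \frac{k}{3} + \frac{21}{62} = \frac{21}{62} - \frac{k}{3}$)
$a{\left(x \right)} = -21 + x$ ($a{\left(x \right)} = x - 21 = -21 + x$)
$\left(29583 + y{\left(-32 \right)}\right) + a{\left(\frac{1}{101 + 171} \right)} = \left(29583 + \left(\frac{21}{62} - - \frac{32}{3}\right)\right) - \left(21 - \frac{1}{101 + 171}\right) = \left(29583 + \left(\frac{21}{62} + \frac{32}{3}\right)\right) - \left(21 - \frac{1}{272}\right) = \left(29583 + \frac{2047}{186}\right) + \left(-21 + \frac{1}{272}\right) = \frac{5504485}{186} - \frac{5711}{272} = \frac{748078837}{25296}$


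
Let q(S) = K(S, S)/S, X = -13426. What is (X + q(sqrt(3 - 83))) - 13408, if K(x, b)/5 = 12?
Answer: -26834 - 3*I*sqrt(5) ≈ -26834.0 - 6.7082*I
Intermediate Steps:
K(x, b) = 60 (K(x, b) = 5*12 = 60)
q(S) = 60/S
(X + q(sqrt(3 - 83))) - 13408 = (-13426 + 60/(sqrt(3 - 83))) - 13408 = (-13426 + 60/(sqrt(-80))) - 13408 = (-13426 + 60/((4*I*sqrt(5)))) - 13408 = (-13426 + 60*(-I*sqrt(5)/20)) - 13408 = (-13426 - 3*I*sqrt(5)) - 13408 = -26834 - 3*I*sqrt(5)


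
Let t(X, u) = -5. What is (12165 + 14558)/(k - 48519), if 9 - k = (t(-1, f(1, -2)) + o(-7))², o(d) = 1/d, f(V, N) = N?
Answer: -1309427/2378286 ≈ -0.55058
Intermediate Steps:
k = -855/49 (k = 9 - (-5 + 1/(-7))² = 9 - (-5 - ⅐)² = 9 - (-36/7)² = 9 - 1*1296/49 = 9 - 1296/49 = -855/49 ≈ -17.449)
(12165 + 14558)/(k - 48519) = (12165 + 14558)/(-855/49 - 48519) = 26723/(-2378286/49) = 26723*(-49/2378286) = -1309427/2378286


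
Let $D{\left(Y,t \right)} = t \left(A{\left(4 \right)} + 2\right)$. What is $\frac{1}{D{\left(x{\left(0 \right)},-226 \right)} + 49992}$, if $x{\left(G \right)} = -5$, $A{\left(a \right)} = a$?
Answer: $\frac{1}{48636} \approx 2.0561 \cdot 10^{-5}$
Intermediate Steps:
$D{\left(Y,t \right)} = 6 t$ ($D{\left(Y,t \right)} = t \left(4 + 2\right) = t 6 = 6 t$)
$\frac{1}{D{\left(x{\left(0 \right)},-226 \right)} + 49992} = \frac{1}{6 \left(-226\right) + 49992} = \frac{1}{-1356 + 49992} = \frac{1}{48636}$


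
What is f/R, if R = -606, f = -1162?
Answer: 581/303 ≈ 1.9175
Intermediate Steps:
f/R = -1162/(-606) = -1162*(-1/606) = 581/303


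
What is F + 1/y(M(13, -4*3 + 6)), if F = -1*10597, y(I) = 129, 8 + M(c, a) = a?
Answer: -1367012/129 ≈ -10597.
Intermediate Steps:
M(c, a) = -8 + a
F = -10597
F + 1/y(M(13, -4*3 + 6)) = -10597 + 1/129 = -1367012/129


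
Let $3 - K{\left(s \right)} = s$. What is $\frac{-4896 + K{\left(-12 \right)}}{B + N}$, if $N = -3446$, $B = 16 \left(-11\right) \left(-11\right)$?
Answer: $\frac{4881}{1510} \approx 3.2324$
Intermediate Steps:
$K{\left(s \right)} = 3 - s$
$B = 1936$ ($B = \left(-176\right) \left(-11\right) = 1936$)
$\frac{-4896 + K{\left(-12 \right)}}{B + N} = \frac{-4896 + \left(3 - -12\right)}{1936 - 3446} = \frac{-4896 + \left(3 + 12\right)}{-1510} = \left(-4896 + 15\right) \left(- \frac{1}{1510}\right) = \left(-4881\right) \left(- \frac{1}{1510}\right) = \frac{4881}{1510}$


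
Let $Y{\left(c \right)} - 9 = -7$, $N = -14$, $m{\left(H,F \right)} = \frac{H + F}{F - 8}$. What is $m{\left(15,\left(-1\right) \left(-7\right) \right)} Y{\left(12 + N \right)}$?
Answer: $-44$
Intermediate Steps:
$m{\left(H,F \right)} = \frac{F + H}{-8 + F}$
$Y{\left(c \right)} = 2$ ($Y{\left(c \right)} = 9 - 7 = 2$)
$m{\left(15,\left(-1\right) \left(-7\right) \right)} Y{\left(12 + N \right)} = \frac{\left(-1\right) \left(-7\right) + 15}{-8 - -7} \cdot 2 = \frac{7 + 15}{-8 + 7} \cdot 2 = \frac{1}{-1} \cdot 22 \cdot 2 = \left(-1\right) 22 \cdot 2 = \left(-22\right) 2 = -44$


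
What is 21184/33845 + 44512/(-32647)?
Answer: -814914592/1104937715 ≈ -0.73752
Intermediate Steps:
21184/33845 + 44512/(-32647) = 21184*(1/33845) + 44512*(-1/32647) = 21184/33845 - 44512/32647 = -814914592/1104937715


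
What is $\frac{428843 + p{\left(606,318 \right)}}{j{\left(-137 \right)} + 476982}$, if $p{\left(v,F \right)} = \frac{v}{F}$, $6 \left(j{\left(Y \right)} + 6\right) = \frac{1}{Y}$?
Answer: $\frac{18683057160}{20779936363} \approx 0.89909$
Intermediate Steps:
$j{\left(Y \right)} = -6 + \frac{1}{6 Y}$
$\frac{428843 + p{\left(606,318 \right)}}{j{\left(-137 \right)} + 476982} = \frac{428843 + \frac{606}{318}}{\left(-6 + \frac{1}{6 \left(-137\right)}\right) + 476982} = \frac{428843 + 606 \cdot \frac{1}{318}}{\left(-6 + \frac{1}{6} \left(- \frac{1}{137}\right)\right) + 476982} = \frac{428843 + \frac{101}{53}}{\left(-6 - \frac{1}{822}\right) + 476982} = \frac{22728780}{53 \left(- \frac{4933}{822} + 476982\right)} = \frac{22728780}{53 \cdot \frac{392074271}{822}} = \frac{22728780}{53} \cdot \frac{822}{392074271} = \frac{18683057160}{20779936363}$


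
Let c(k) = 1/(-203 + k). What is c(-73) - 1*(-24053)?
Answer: 6638627/276 ≈ 24053.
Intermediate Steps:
c(-73) - 1*(-24053) = 1/(-203 - 73) - 1*(-24053) = 1/(-276) + 24053 = -1/276 + 24053 = 6638627/276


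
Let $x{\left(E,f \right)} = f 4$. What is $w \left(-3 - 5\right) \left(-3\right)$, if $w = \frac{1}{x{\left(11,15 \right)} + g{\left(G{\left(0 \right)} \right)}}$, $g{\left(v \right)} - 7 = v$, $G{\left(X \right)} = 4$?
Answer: $\frac{24}{71} \approx 0.33803$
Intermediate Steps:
$x{\left(E,f \right)} = 4 f$
$g{\left(v \right)} = 7 + v$
$w = \frac{1}{71}$ ($w = \frac{1}{4 \cdot 15 + \left(7 + 4\right)} = \frac{1}{60 + 11} = \frac{1}{71} \approx 0.014085$)
$w \left(-3 - 5\right) \left(-3\right) = \frac{\left(-3 - 5\right) \left(-3\right)}{71} = \frac{\left(-8\right) \left(-3\right)}{71} = \frac{1}{71} \cdot 24 = \frac{24}{71}$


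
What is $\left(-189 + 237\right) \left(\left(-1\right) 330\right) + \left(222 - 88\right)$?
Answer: $-15706$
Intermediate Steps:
$\left(-189 + 237\right) \left(\left(-1\right) 330\right) + \left(222 - 88\right) = 48 \left(-330\right) + \left(222 - 88\right) = -15840 + 134 = -15706$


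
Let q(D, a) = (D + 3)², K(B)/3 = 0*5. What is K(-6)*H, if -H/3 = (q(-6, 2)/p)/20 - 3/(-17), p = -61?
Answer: 0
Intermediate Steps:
K(B) = 0 (K(B) = 3*(0*5) = 3*0 = 0)
q(D, a) = (3 + D)²
H = -10521/20740 (H = -3*(((3 - 6)²/(-61))/20 - 3/(-17)) = -3*(((-3)²*(-1/61))*(1/20) - 3*(-1/17)) = -3*((9*(-1/61))*(1/20) + 3/17) = -3*(-9/61*1/20 + 3/17) = -3*(-9/1220 + 3/17) = -3*3507/20740 = -10521/20740 ≈ -0.50728)
K(-6)*H = 0*(-10521/20740) = 0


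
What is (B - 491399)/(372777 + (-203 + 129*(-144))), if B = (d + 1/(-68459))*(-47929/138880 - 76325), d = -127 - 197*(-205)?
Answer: -4174097981510122027/480809485786880 ≈ -8681.4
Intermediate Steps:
d = 40258 (d = -127 + 40385 = 40258)
B = -4173430550336764587/1358226560 (B = (40258 + 1/(-68459))*(-47929/138880 - 76325) = (40258 - 1/68459)*(-47929*1/138880 - 76325) = 2756022421*(-6847/19840 - 76325)/68459 = (2756022421/68459)*(-1514294847/19840) = -4173430550336764587/1358226560 ≈ -3.0727e+9)
(B - 491399)/(372777 + (-203 + 129*(-144))) = (-4173430550336764587/1358226560 - 491399)/(372777 + (-203 + 129*(-144))) = -4174097981510122027/(1358226560*(372777 + (-203 - 18576))) = -4174097981510122027/(1358226560*(372777 - 18779)) = -4174097981510122027/1358226560/353998 = -4174097981510122027/1358226560*1/353998 = -4174097981510122027/480809485786880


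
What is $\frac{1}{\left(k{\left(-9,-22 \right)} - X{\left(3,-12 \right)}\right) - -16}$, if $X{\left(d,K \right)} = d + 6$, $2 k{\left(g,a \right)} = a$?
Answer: $- \frac{1}{4} \approx -0.25$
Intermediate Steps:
$k{\left(g,a \right)} = \frac{a}{2}$
$X{\left(d,K \right)} = 6 + d$
$\frac{1}{\left(k{\left(-9,-22 \right)} - X{\left(3,-12 \right)}\right) - -16} = \frac{1}{\left(\frac{1}{2} \left(-22\right) - \left(6 + 3\right)\right) - -16} = \frac{1}{\left(-11 - 9\right) + 16} = \frac{1}{-20 + 16} = \frac{1}{-4} = - \frac{1}{4}$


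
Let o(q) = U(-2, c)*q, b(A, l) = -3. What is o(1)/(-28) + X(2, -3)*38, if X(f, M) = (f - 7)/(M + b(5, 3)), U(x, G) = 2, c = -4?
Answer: 1327/42 ≈ 31.595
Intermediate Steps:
X(f, M) = (-7 + f)/(-3 + M) (X(f, M) = (f - 7)/(M - 3) = (-7 + f)/(-3 + M))
o(q) = 2*q
o(1)/(-28) + X(2, -3)*38 = (2*1)/(-28) + ((-7 + 2)/(-3 - 3))*38 = 2*(-1/28) + (-5/(-6))*38 = -1/14 - ⅙*(-5)*38 = -1/14 + (⅚)*38 = -1/14 + 95/3 = 1327/42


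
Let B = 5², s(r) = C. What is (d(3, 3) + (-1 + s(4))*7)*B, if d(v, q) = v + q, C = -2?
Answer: -375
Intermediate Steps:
s(r) = -2
d(v, q) = q + v
B = 25
(d(3, 3) + (-1 + s(4))*7)*B = ((3 + 3) + (-1 - 2)*7)*25 = (6 - 3*7)*25 = (6 - 21)*25 = -15*25 = -375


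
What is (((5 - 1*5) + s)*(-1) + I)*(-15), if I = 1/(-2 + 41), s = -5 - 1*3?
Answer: -1565/13 ≈ -120.38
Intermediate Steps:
s = -8 (s = -5 - 3 = -8)
I = 1/39 ≈ 0.025641
(((5 - 1*5) + s)*(-1) + I)*(-15) = (((5 - 1*5) - 8)*(-1) + 1/39)*(-15) = (((5 - 5) - 8)*(-1) + 1/39)*(-15) = ((0 - 8)*(-1) + 1/39)*(-15) = (-8*(-1) + 1/39)*(-15) = (8 + 1/39)*(-15) = (313/39)*(-15) = -1565/13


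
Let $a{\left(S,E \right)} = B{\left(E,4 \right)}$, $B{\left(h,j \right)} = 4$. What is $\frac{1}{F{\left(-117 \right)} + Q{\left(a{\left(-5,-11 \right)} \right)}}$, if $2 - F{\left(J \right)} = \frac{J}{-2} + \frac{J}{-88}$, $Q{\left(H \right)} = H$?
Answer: $- \frac{88}{4737} \approx -0.018577$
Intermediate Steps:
$a{\left(S,E \right)} = 4$
$F{\left(J \right)} = 2 + \frac{45 J}{88}$ ($F{\left(J \right)} = 2 - \left(\frac{J}{-2} + \frac{J}{-88}\right) = 2 - \left(J \left(- \frac{1}{2}\right) + J \left(- \frac{1}{88}\right)\right) = 2 - \left(- \frac{J}{2} - \frac{J}{88}\right) = 2 - - \frac{45 J}{88} = 2 + \frac{45 J}{88}$)
$\frac{1}{F{\left(-117 \right)} + Q{\left(a{\left(-5,-11 \right)} \right)}} = \frac{1}{\left(2 + \frac{45}{88} \left(-117\right)\right) + 4} = \frac{1}{\left(2 - \frac{5265}{88}\right) + 4} = \frac{1}{- \frac{5089}{88} + 4} = \frac{1}{- \frac{4737}{88}} = - \frac{88}{4737}$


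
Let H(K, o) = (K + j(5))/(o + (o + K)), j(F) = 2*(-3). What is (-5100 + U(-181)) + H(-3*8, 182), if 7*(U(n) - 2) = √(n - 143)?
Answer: -173335/34 + 18*I/7 ≈ -5098.1 + 2.5714*I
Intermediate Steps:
j(F) = -6
U(n) = 2 + √(-143 + n)/7 (U(n) = 2 + √(n - 143)/7 = 2 + √(-143 + n)/7)
H(K, o) = (-6 + K)/(K + 2*o) (H(K, o) = (K - 6)/(o + (o + K)) = (-6 + K)/(o + (K + o)) = (-6 + K)/(K + 2*o))
(-5100 + U(-181)) + H(-3*8, 182) = (-5100 + (2 + √(-143 - 181)/7)) + (-6 - 3*8)/(-3*8 + 2*182) = (-5100 + (2 + √(-324)/7)) + (-6 - 24)/(-24 + 364) = (-5100 + (2 + (18*I)/7)) - 30/340 = (-5100 + (2 + 18*I/7)) + (1/340)*(-30) = (-5098 + 18*I/7) - 3/34 = -173335/34 + 18*I/7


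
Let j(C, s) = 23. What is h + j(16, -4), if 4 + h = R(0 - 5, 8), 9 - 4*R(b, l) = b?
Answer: 45/2 ≈ 22.500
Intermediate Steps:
R(b, l) = 9/4 - b/4
h = -½ (h = -4 + (9/4 - (0 - 5)/4) = -4 + (9/4 - ¼*(-5)) = -4 + (9/4 + 5/4) = -4 + 7/2 = -½ ≈ -0.50000)
h + j(16, -4) = -½ + 23 = 45/2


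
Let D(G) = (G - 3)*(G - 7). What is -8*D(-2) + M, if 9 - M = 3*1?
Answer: -354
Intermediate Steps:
M = 6 (M = 9 - 3 = 6)
D(G) = (-7 + G)*(-3 + G) (D(G) = (-3 + G)*(-7 + G) = (-7 + G)*(-3 + G))
-8*D(-2) + M = -8*(21 + (-2)**2 - 10*(-2)) + 6 = -8*(21 + 4 + 20) + 6 = -8*45 + 6 = -360 + 6 = -354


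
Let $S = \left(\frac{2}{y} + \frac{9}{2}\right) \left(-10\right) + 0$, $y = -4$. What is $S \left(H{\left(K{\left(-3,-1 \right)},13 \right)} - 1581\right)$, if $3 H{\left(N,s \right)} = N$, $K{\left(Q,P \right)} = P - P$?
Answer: $63240$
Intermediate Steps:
$K{\left(Q,P \right)} = 0$
$H{\left(N,s \right)} = \frac{N}{3}$
$S = -40$ ($S = \left(\frac{2}{-4} + \frac{9}{2}\right) \left(-10\right) + 0 = \left(2 \left(- \frac{1}{4}\right) + 9 \cdot \frac{1}{2}\right) \left(-10\right) + 0 = \left(- \frac{1}{2} + \frac{9}{2}\right) \left(-10\right) + 0 = 4 \left(-10\right) + 0 = -40 + 0 = -40$)
$S \left(H{\left(K{\left(-3,-1 \right)},13 \right)} - 1581\right) = - 40 \left(\frac{1}{3} \cdot 0 - 1581\right) = - 40 \left(0 - 1581\right) = \left(-40\right) \left(-1581\right) = 63240$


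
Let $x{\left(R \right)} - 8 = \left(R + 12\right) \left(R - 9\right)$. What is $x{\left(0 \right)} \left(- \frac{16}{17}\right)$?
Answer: $\frac{1600}{17} \approx 94.118$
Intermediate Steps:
$x{\left(R \right)} = 8 + \left(-9 + R\right) \left(12 + R\right)$ ($x{\left(R \right)} = 8 + \left(R + 12\right) \left(R - 9\right) = 8 + \left(12 + R\right) \left(-9 + R\right) = 8 + \left(-9 + R\right) \left(12 + R\right)$)
$x{\left(0 \right)} \left(- \frac{16}{17}\right) = \left(-100 + 0^{2} + 3 \cdot 0\right) \left(- \frac{16}{17}\right) = \left(-100 + 0 + 0\right) \left(\left(-16\right) \frac{1}{17}\right) = \left(-100\right) \left(- \frac{16}{17}\right) = \frac{1600}{17}$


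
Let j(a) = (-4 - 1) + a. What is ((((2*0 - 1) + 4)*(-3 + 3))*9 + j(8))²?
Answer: 9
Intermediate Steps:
j(a) = -5 + a
((((2*0 - 1) + 4)*(-3 + 3))*9 + j(8))² = ((((2*0 - 1) + 4)*(-3 + 3))*9 + (-5 + 8))² = ((((0 - 1) + 4)*0)*9 + 3)² = (((-1 + 4)*0)*9 + 3)² = ((3*0)*9 + 3)² = (0*9 + 3)² = (0 + 3)² = 3² = 9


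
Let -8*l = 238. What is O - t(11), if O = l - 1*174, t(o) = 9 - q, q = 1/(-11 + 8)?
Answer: -2557/12 ≈ -213.08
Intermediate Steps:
l = -119/4 (l = -⅛*238 = -119/4 ≈ -29.750)
q = -⅓ (q = 1/(-3) = -⅓ ≈ -0.33333)
t(o) = 28/3 (t(o) = 9 - 1*(-⅓) = 9 + ⅓ = 28/3)
O = -815/4 (O = -119/4 - 1*174 = -119/4 - 174 = -815/4 ≈ -203.75)
O - t(11) = -815/4 - 1*28/3 = -815/4 - 28/3 = -2557/12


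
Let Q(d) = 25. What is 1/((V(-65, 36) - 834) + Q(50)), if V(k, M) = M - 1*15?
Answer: -1/788 ≈ -0.0012690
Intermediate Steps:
V(k, M) = -15 + M (V(k, M) = M - 15 = -15 + M)
1/((V(-65, 36) - 834) + Q(50)) = 1/(((-15 + 36) - 834) + 25) = 1/((21 - 834) + 25) = 1/(-813 + 25) = 1/(-788) = -1/788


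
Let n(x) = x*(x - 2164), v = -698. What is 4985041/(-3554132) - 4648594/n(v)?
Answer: -6620053363781/1775001049308 ≈ -3.7296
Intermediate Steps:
n(x) = x*(-2164 + x)
4985041/(-3554132) - 4648594/n(v) = 4985041/(-3554132) - 4648594*(-1/(698*(-2164 - 698))) = 4985041*(-1/3554132) - 4648594/((-698*(-2862))) = -4985041/3554132 - 4648594/1997676 = -4985041/3554132 - 4648594*1/1997676 = -4985041/3554132 - 2324297/998838 = -6620053363781/1775001049308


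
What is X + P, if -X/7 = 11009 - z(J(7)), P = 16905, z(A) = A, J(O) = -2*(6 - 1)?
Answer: -60228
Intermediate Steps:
J(O) = -10 (J(O) = -2*5 = -10)
X = -77133 (X = -7*(11009 - 1*(-10)) = -7*(11009 + 10) = -7*11019 = -77133)
X + P = -77133 + 16905 = -60228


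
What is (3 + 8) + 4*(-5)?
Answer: -9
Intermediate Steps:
(3 + 8) + 4*(-5) = 11 - 20 = -9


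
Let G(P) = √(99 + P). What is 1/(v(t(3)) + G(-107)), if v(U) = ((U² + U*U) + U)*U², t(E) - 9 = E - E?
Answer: 13851/191850209 - 2*I*√2/191850209 ≈ 7.2197e-5 - 1.4743e-8*I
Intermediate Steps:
t(E) = 9 (t(E) = 9 + (E - E) = 9 + 0 = 9)
v(U) = U²*(U + 2*U²) (v(U) = ((U² + U²) + U)*U² = (2*U² + U)*U² = (U + 2*U²)*U² = U²*(U + 2*U²))
1/(v(t(3)) + G(-107)) = 1/(9³*(1 + 2*9) + √(99 - 107)) = 1/(729*(1 + 18) + √(-8)) = 1/(729*19 + 2*I*√2) = 1/(13851 + 2*I*√2)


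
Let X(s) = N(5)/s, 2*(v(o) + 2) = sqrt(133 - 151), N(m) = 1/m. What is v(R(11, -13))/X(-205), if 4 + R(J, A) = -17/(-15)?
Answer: 2050 - 3075*I*sqrt(2)/2 ≈ 2050.0 - 2174.4*I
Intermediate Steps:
R(J, A) = -43/15 (R(J, A) = -4 - 17/(-15) = -4 - 17*(-1/15) = -4 + 17/15 = -43/15)
v(o) = -2 + 3*I*sqrt(2)/2 (v(o) = -2 + sqrt(133 - 151)/2 = -2 + sqrt(-18)/2 = -2 + (3*I*sqrt(2))/2 = -2 + 3*I*sqrt(2)/2)
X(s) = 1/(5*s)
v(R(11, -13))/X(-205) = (-2 + 3*I*sqrt(2)/2)/(((1/5)/(-205))) = (-2 + 3*I*sqrt(2)/2)/(((1/5)*(-1/205))) = (-2 + 3*I*sqrt(2)/2)/(-1/1025) = (-2 + 3*I*sqrt(2)/2)*(-1025) = 2050 - 3075*I*sqrt(2)/2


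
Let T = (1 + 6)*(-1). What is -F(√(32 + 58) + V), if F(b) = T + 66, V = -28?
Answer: -59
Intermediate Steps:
T = -7 (T = 7*(-1) = -7)
F(b) = 59 (F(b) = -7 + 66 = 59)
-F(√(32 + 58) + V) = -1*59 = -59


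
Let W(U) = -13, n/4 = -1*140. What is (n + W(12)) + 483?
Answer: -90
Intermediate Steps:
n = -560 (n = 4*(-1*140) = 4*(-140) = -560)
(n + W(12)) + 483 = (-560 - 13) + 483 = -573 + 483 = -90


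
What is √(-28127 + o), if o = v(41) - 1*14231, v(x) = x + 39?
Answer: I*√42278 ≈ 205.62*I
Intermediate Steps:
v(x) = 39 + x
o = -14151 (o = (39 + 41) - 1*14231 = 80 - 14231 = -14151)
√(-28127 + o) = √(-28127 - 14151) = √(-42278) = I*√42278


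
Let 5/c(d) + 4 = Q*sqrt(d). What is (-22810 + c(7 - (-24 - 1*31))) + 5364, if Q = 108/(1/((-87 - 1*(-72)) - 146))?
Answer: -81757354280883/4686309428 - 21735*sqrt(62)/4686309428 ≈ -17446.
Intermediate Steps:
Q = -17388 (Q = 108/(1/((-87 + 72) - 146)) = 108/(1/(-15 - 146)) = 108/(1/(-161)) = 108/(-1/161) = 108*(-161) = -17388)
c(d) = 5/(-4 - 17388*sqrt(d))
(-22810 + c(7 - (-24 - 1*31))) + 5364 = (-22810 - 5/(4 + 17388*sqrt(7 - (-24 - 1*31)))) + 5364 = (-22810 - 5/(4 + 17388*sqrt(7 - (-24 - 31)))) + 5364 = (-22810 - 5/(4 + 17388*sqrt(7 - 1*(-55)))) + 5364 = (-22810 - 5/(4 + 17388*sqrt(7 + 55))) + 5364 = (-22810 - 5/(4 + 17388*sqrt(62))) + 5364 = -17446 - 5/(4 + 17388*sqrt(62))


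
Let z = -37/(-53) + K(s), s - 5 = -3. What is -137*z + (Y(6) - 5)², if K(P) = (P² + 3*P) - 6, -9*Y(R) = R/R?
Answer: -2651005/4293 ≈ -617.52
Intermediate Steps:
Y(R) = -⅑ (Y(R) = -R/(9*R) = -⅑*1 = -⅑)
s = 2 (s = 5 - 3 = 2)
K(P) = -6 + P² + 3*P
z = 249/53 (z = -37/(-53) + (-6 + 2² + 3*2) = -37*(-1/53) + (-6 + 4 + 6) = 37/53 + 4 = 249/53 ≈ 4.6981)
-137*z + (Y(6) - 5)² = -137*249/53 + (-⅑ - 5)² = -34113/53 + (-46/9)² = -34113/53 + 2116/81 = -2651005/4293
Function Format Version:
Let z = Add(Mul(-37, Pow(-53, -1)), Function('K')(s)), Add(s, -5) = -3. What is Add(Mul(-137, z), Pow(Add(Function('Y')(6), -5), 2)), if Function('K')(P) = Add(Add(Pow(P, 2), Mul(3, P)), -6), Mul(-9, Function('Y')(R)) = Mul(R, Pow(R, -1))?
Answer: Rational(-2651005, 4293) ≈ -617.52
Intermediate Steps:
Function('Y')(R) = Rational(-1, 9) (Function('Y')(R) = Mul(Rational(-1, 9), Mul(R, Pow(R, -1))) = Mul(Rational(-1, 9), 1) = Rational(-1, 9))
s = 2 (s = Add(5, -3) = 2)
Function('K')(P) = Add(-6, Pow(P, 2), Mul(3, P))
z = Rational(249, 53) (z = Add(Mul(-37, Pow(-53, -1)), Add(-6, Pow(2, 2), Mul(3, 2))) = Add(Mul(-37, Rational(-1, 53)), Add(-6, 4, 6)) = Add(Rational(37, 53), 4) = Rational(249, 53) ≈ 4.6981)
Add(Mul(-137, z), Pow(Add(Function('Y')(6), -5), 2)) = Add(Mul(-137, Rational(249, 53)), Pow(Add(Rational(-1, 9), -5), 2)) = Add(Rational(-34113, 53), Pow(Rational(-46, 9), 2)) = Add(Rational(-34113, 53), Rational(2116, 81)) = Rational(-2651005, 4293)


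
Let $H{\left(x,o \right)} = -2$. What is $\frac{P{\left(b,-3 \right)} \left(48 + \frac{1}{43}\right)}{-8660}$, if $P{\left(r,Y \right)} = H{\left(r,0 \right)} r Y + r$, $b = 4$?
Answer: $- \frac{2891}{18619} \approx -0.15527$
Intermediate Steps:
$P{\left(r,Y \right)} = r - 2 Y r$ ($P{\left(r,Y \right)} = - 2 r Y + r = - 2 Y r + r = r - 2 Y r$)
$\frac{P{\left(b,-3 \right)} \left(48 + \frac{1}{43}\right)}{-8660} = \frac{4 \left(1 - -6\right) \left(48 + \frac{1}{43}\right)}{-8660} = 4 \left(1 + 6\right) \left(48 + \frac{1}{43}\right) \left(- \frac{1}{8660}\right) = 4 \cdot 7 \cdot \frac{2065}{43} \left(- \frac{1}{8660}\right) = 28 \cdot \frac{2065}{43} \left(- \frac{1}{8660}\right) = \frac{57820}{43} \left(- \frac{1}{8660}\right) = - \frac{2891}{18619}$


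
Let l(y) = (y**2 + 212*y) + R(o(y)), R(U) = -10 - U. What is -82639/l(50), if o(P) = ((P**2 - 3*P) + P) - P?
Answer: -82639/10740 ≈ -7.6945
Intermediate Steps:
o(P) = P**2 - 3*P (o(P) = (P**2 - 2*P) - P = P**2 - 3*P)
l(y) = -10 + y**2 + 212*y - y*(-3 + y) (l(y) = (y**2 + 212*y) + (-10 - y*(-3 + y)) = -10 + y**2 + 212*y - y*(-3 + y))
-82639/l(50) = -82639/(-10 + 215*50) = -82639/(-10 + 10750) = -82639/10740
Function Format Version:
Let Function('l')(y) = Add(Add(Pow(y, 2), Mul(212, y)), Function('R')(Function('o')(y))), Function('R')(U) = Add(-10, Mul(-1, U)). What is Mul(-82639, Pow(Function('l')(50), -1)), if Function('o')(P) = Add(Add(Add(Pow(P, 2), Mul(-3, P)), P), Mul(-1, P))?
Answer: Rational(-82639, 10740) ≈ -7.6945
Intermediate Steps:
Function('o')(P) = Add(Pow(P, 2), Mul(-3, P)) (Function('o')(P) = Add(Add(Pow(P, 2), Mul(-2, P)), Mul(-1, P)) = Add(Pow(P, 2), Mul(-3, P)))
Function('l')(y) = Add(-10, Pow(y, 2), Mul(212, y), Mul(-1, y, Add(-3, y))) (Function('l')(y) = Add(Add(Pow(y, 2), Mul(212, y)), Add(-10, Mul(-1, Mul(y, Add(-3, y))))) = Add(Add(Pow(y, 2), Mul(212, y)), Add(-10, Mul(-1, y, Add(-3, y)))) = Add(-10, Pow(y, 2), Mul(212, y), Mul(-1, y, Add(-3, y))))
Mul(-82639, Pow(Function('l')(50), -1)) = Mul(-82639, Pow(Add(-10, Mul(215, 50)), -1)) = Mul(-82639, Pow(Add(-10, 10750), -1)) = Mul(-82639, Pow(10740, -1)) = Mul(-82639, Rational(1, 10740)) = Rational(-82639, 10740)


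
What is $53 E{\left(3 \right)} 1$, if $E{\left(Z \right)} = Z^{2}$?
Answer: $477$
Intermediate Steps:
$53 E{\left(3 \right)} 1 = 53 \cdot 3^{2} \cdot 1 = 53 \cdot 9 \cdot 1 = 477 \cdot 1 = 477$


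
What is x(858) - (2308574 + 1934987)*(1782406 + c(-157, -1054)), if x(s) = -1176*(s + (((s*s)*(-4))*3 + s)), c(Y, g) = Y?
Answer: -7552695620337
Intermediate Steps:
x(s) = -2352*s + 14112*s² (x(s) = -1176*(s + ((s²*(-4))*3 + s)) = -1176*(s + (-4*s²*3 + s)) = -1176*(s + (-12*s² + s)) = -1176*(s + (s - 12*s²)) = -1176*(-12*s² + 2*s) = -2352*s + 14112*s²)
x(858) - (2308574 + 1934987)*(1782406 + c(-157, -1054)) = 2352*858*(-1 + 6*858) - (2308574 + 1934987)*(1782406 - 157) = 2352*858*(-1 + 5148) - 4243561*1782249 = 2352*858*5147 - 1*7563082348689 = 10386728352 - 7563082348689 = -7552695620337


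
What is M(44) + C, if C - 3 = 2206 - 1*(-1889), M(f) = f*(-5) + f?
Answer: 3922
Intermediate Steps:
M(f) = -4*f (M(f) = -5*f + f = -4*f)
C = 4098 (C = 3 + (2206 - 1*(-1889)) = 3 + (2206 + 1889) = 3 + 4095 = 4098)
M(44) + C = -4*44 + 4098 = -176 + 4098 = 3922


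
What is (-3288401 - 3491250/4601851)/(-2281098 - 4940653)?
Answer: 15132734921501/33233422061101 ≈ 0.45535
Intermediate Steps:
(-3288401 - 3491250/4601851)/(-2281098 - 4940653) = (-3288401 - 3491250*1/4601851)/(-7221751) = (-3288401 - 3491250/4601851)*(-1/7221751) = -15132734921501/4601851*(-1/7221751) = 15132734921501/33233422061101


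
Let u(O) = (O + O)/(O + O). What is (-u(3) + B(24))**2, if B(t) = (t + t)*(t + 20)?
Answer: 4456321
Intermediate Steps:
B(t) = 2*t*(20 + t) (B(t) = (2*t)*(20 + t) = 2*t*(20 + t))
u(O) = 1 (u(O) = (2*O)/((2*O)) = (2*O)*(1/(2*O)) = 1)
(-u(3) + B(24))**2 = (-1*1 + 2*24*(20 + 24))**2 = (-1 + 2*24*44)**2 = (-1 + 2112)**2 = 2111**2 = 4456321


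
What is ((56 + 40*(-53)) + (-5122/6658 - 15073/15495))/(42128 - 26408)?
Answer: -13319609179/101360310075 ≈ -0.13141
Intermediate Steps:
((56 + 40*(-53)) + (-5122/6658 - 15073/15495))/(42128 - 26408) = ((56 - 2120) + (-5122*1/6658 - 15073*1/15495))/15720 = (-2064 + (-2561/3329 - 15073/15495))*(1/15720) = (-2064 - 89860712/51582855)*(1/15720) = -106556873432/51582855*1/15720 = -13319609179/101360310075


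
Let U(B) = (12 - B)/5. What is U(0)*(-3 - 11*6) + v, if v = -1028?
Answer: -5968/5 ≈ -1193.6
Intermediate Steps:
U(B) = 12/5 - B/5 (U(B) = (12 - B)*(1/5) = 12/5 - B/5)
U(0)*(-3 - 11*6) + v = (12/5 - 1/5*0)*(-3 - 11*6) - 1028 = (12/5 + 0)*(-3 - 66) - 1028 = (12/5)*(-69) - 1028 = -828/5 - 1028 = -5968/5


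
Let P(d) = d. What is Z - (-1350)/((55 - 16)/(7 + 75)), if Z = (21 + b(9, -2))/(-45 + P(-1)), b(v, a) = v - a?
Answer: 848492/299 ≈ 2837.8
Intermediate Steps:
Z = -16/23 (Z = (21 + (9 - 1*(-2)))/(-45 - 1) = (21 + (9 + 2))/(-46) = (21 + 11)*(-1/46) = 32*(-1/46) = -16/23 ≈ -0.69565)
Z - (-1350)/((55 - 16)/(7 + 75)) = -16/23 - (-1350)/((55 - 16)/(7 + 75)) = -16/23 - (-1350)/(39/82) = -16/23 - (-1350)/(39*(1/82)) = -16/23 - (-1350)/39/82 = -16/23 - (-1350)*82/39 = -16/23 - 75*(-492/13) = -16/23 + 36900/13 = 848492/299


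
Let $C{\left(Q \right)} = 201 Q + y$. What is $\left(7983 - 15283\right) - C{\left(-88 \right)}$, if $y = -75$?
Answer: $10463$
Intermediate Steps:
$C{\left(Q \right)} = -75 + 201 Q$ ($C{\left(Q \right)} = 201 Q - 75 = -75 + 201 Q$)
$\left(7983 - 15283\right) - C{\left(-88 \right)} = \left(7983 - 15283\right) - \left(-75 + 201 \left(-88\right)\right) = -7300 - \left(-75 - 17688\right) = -7300 - -17763 = -7300 + 17763 = 10463$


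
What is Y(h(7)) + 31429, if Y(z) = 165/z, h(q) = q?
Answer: 220168/7 ≈ 31453.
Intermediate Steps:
Y(h(7)) + 31429 = 165/7 + 31429 = 220168/7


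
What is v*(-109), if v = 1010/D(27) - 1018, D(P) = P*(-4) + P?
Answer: 9098012/81 ≈ 1.1232e+5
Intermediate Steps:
D(P) = -3*P (D(P) = -4*P + P = -3*P)
v = -83468/81 (v = 1010/((-3*27)) - 1018 = 1010/(-81) - 1018 = 1010*(-1/81) - 1018 = -1010/81 - 1018 = -83468/81 ≈ -1030.5)
v*(-109) = -83468/81*(-109) = 9098012/81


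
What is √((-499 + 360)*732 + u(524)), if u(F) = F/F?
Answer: I*√101747 ≈ 318.98*I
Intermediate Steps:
u(F) = 1
√((-499 + 360)*732 + u(524)) = √((-499 + 360)*732 + 1) = √(-139*732 + 1) = √(-101748 + 1) = √(-101747) = I*√101747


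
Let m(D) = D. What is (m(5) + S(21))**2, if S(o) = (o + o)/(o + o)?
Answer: 36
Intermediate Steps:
S(o) = 1 (S(o) = (2*o)/((2*o)) = (2*o)*(1/(2*o)) = 1)
(m(5) + S(21))**2 = (5 + 1)**2 = 6**2 = 36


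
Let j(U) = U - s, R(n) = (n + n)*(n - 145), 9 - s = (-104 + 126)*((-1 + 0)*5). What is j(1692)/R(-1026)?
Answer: 1573/2402892 ≈ 0.00065463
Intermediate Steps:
s = 119 (s = 9 - (-104 + 126)*(-1 + 0)*5 = 9 - 22*(-1*5) = 9 - 22*(-5) = 9 - 1*(-110) = 9 + 110 = 119)
R(n) = 2*n*(-145 + n) (R(n) = (2*n)*(-145 + n) = 2*n*(-145 + n))
j(U) = -119 + U (j(U) = U - 1*119 = U - 119 = -119 + U)
j(1692)/R(-1026) = (-119 + 1692)/((2*(-1026)*(-145 - 1026))) = 1573/((2*(-1026)*(-1171))) = 1573/2402892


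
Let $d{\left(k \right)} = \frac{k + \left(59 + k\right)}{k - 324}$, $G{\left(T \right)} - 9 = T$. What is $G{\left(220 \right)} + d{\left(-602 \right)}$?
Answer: $\frac{213199}{926} \approx 230.24$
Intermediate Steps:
$G{\left(T \right)} = 9 + T$
$d{\left(k \right)} = \frac{59 + 2 k}{-324 + k}$
$G{\left(220 \right)} + d{\left(-602 \right)} = \left(9 + 220\right) + \frac{59 + 2 \left(-602\right)}{-324 - 602} = 229 + \frac{59 - 1204}{-926} = 229 - - \frac{1145}{926} = 229 + \frac{1145}{926} = \frac{213199}{926}$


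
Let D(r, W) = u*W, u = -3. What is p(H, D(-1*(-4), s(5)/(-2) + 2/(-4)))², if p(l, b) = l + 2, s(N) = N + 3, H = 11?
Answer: 169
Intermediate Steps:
s(N) = 3 + N
D(r, W) = -3*W
p(l, b) = 2 + l
p(H, D(-1*(-4), s(5)/(-2) + 2/(-4)))² = (2 + 11)² = 13² = 169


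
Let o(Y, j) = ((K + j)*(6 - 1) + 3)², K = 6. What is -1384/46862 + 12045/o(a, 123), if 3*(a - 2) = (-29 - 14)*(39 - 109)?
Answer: -2782391/3279590208 ≈ -0.00084840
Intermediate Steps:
a = 3016/3 (a = 2 + ((-29 - 14)*(39 - 109))/3 = 2 + (-43*(-70))/3 = 2 + (⅓)*3010 = 2 + 3010/3 = 3016/3 ≈ 1005.3)
o(Y, j) = (33 + 5*j)² (o(Y, j) = ((6 + j)*(6 - 1) + 3)² = ((6 + j)*5 + 3)² = ((30 + 5*j) + 3)² = (33 + 5*j)²)
-1384/46862 + 12045/o(a, 123) = -1384/46862 + 12045/((33 + 5*123)²) = -1384*1/46862 + 12045/((33 + 615)²) = -692/23431 + 12045/(648²) = -692/23431 + 12045/419904 = -692/23431 + 12045*(1/419904) = -692/23431 + 4015/139968 = -2782391/3279590208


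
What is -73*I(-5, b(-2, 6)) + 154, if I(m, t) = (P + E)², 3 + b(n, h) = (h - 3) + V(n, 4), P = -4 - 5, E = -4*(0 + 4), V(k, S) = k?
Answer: -45471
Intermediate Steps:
E = -16 (E = -4*4 = -16)
P = -9
b(n, h) = -6 + h + n (b(n, h) = -3 + ((h - 3) + n) = -3 + ((-3 + h) + n) = -3 + (-3 + h + n) = -6 + h + n)
I(m, t) = 625 (I(m, t) = (-9 - 16)² = (-25)² = 625)
-73*I(-5, b(-2, 6)) + 154 = -73*625 + 154 = -45625 + 154 = -45471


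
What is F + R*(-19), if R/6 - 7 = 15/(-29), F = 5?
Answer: -21287/29 ≈ -734.03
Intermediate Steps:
R = 1128/29 (R = 42 + 6*(15/(-29)) = 42 + 6*(15*(-1/29)) = 42 + 6*(-15/29) = 42 - 90/29 = 1128/29 ≈ 38.897)
F + R*(-19) = 5 + (1128/29)*(-19) = 5 - 21432/29 = -21287/29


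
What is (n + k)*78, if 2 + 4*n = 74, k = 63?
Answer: 6318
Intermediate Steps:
n = 18 (n = -½ + (¼)*74 = -½ + 37/2 = 18)
(n + k)*78 = (18 + 63)*78 = 81*78 = 6318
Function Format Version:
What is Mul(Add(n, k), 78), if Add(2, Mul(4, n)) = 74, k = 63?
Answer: 6318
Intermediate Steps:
n = 18 (n = Add(Rational(-1, 2), Mul(Rational(1, 4), 74)) = Add(Rational(-1, 2), Rational(37, 2)) = 18)
Mul(Add(n, k), 78) = Mul(Add(18, 63), 78) = Mul(81, 78) = 6318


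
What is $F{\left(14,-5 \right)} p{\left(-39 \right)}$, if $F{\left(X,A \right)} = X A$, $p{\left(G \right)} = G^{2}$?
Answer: $-106470$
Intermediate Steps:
$F{\left(X,A \right)} = A X$
$F{\left(14,-5 \right)} p{\left(-39 \right)} = \left(-5\right) 14 \left(-39\right)^{2} = \left(-70\right) 1521 = -106470$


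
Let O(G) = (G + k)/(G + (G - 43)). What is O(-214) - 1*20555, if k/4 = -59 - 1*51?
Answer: -3226917/157 ≈ -20554.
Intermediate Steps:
k = -440 (k = 4*(-59 - 1*51) = 4*(-59 - 51) = 4*(-110) = -440)
O(G) = (-440 + G)/(-43 + 2*G) (O(G) = (G - 440)/(G + (G - 43)) = (-440 + G)/(G + (-43 + G)) = (-440 + G)/(-43 + 2*G))
O(-214) - 1*20555 = (-440 - 214)/(-43 + 2*(-214)) - 1*20555 = -654/(-43 - 428) - 20555 = -654/(-471) - 20555 = -1/471*(-654) - 20555 = 218/157 - 20555 = -3226917/157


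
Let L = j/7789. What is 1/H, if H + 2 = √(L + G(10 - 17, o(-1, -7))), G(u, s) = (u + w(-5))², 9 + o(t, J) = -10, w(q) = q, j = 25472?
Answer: 7789/557966 + √558416777/278983 ≈ 0.098663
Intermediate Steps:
o(t, J) = -19 (o(t, J) = -9 - 10 = -19)
G(u, s) = (-5 + u)² (G(u, s) = (u - 5)² = (-5 + u)²)
L = 25472/7789 ≈ 3.2703
H = -2 + 4*√558416777/7789 (H = -2 + √(25472/7789 + (-5 + (10 - 17))²) = -2 + √(25472/7789 + (-5 - 7)²) = -2 + √(25472/7789 + (-12)²) = -2 + √(25472/7789 + 144) = -2 + √(1147088/7789) = -2 + 4*√558416777/7789 ≈ 10.135)
1/H = 1/(-2 + 4*√558416777/7789)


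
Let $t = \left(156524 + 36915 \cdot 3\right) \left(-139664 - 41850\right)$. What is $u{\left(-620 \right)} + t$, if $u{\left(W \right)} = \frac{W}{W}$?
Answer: $-48513065265$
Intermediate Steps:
$u{\left(W \right)} = 1$
$t = -48513065266$ ($t = \left(156524 + 110745\right) \left(-181514\right) = 267269 \left(-181514\right) = -48513065266$)
$u{\left(-620 \right)} + t = 1 - 48513065266 = -48513065265$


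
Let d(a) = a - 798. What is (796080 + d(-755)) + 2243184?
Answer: 3037711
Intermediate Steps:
d(a) = -798 + a
(796080 + d(-755)) + 2243184 = (796080 + (-798 - 755)) + 2243184 = (796080 - 1553) + 2243184 = 794527 + 2243184 = 3037711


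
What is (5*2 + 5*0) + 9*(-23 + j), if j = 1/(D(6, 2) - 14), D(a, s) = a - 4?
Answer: -791/4 ≈ -197.75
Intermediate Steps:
D(a, s) = -4 + a
j = -1/12 (j = 1/((-4 + 6) - 14) = 1/(2 - 14) = 1/(-12) = -1/12 ≈ -0.083333)
(5*2 + 5*0) + 9*(-23 + j) = (5*2 + 5*0) + 9*(-23 - 1/12) = (10 + 0) + 9*(-277/12) = 10 - 831/4 = -791/4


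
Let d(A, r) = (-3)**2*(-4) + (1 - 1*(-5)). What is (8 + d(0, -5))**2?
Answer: 484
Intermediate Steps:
d(A, r) = -30 (d(A, r) = 9*(-4) + (1 + 5) = -36 + 6 = -30)
(8 + d(0, -5))**2 = (8 - 30)**2 = (-22)**2 = 484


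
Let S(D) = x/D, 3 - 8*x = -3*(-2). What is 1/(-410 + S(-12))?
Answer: -32/13119 ≈ -0.0024392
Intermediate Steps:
x = -3/8 (x = 3/8 - (-3)*(-2)/8 = 3/8 - ⅛*6 = 3/8 - ¾ = -3/8 ≈ -0.37500)
S(D) = -3/(8*D)
1/(-410 + S(-12)) = 1/(-410 - 3/8/(-12)) = 1/(-410 - 3/8*(-1/12)) = 1/(-410 + 1/32) = 1/(-13119/32) = -32/13119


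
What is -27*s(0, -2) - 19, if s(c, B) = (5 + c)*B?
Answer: 251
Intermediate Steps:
s(c, B) = B*(5 + c)
-27*s(0, -2) - 19 = -(-54)*(5 + 0) - 19 = -(-54)*5 - 19 = -27*(-10) - 19 = 270 - 19 = 251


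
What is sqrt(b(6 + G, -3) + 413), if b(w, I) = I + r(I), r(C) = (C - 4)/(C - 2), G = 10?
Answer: 11*sqrt(85)/5 ≈ 20.283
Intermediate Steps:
r(C) = (-4 + C)/(-2 + C)
b(w, I) = I + (-4 + I)/(-2 + I)
sqrt(b(6 + G, -3) + 413) = sqrt((-4 + (-3)**2 - 1*(-3))/(-2 - 3) + 413) = sqrt((-4 + 9 + 3)/(-5) + 413) = sqrt(-1/5*8 + 413) = sqrt(-8/5 + 413) = sqrt(2057/5) = 11*sqrt(85)/5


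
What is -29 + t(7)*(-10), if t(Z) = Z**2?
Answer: -519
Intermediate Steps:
-29 + t(7)*(-10) = -29 + 7**2*(-10) = -29 + 49*(-10) = -29 - 490 = -519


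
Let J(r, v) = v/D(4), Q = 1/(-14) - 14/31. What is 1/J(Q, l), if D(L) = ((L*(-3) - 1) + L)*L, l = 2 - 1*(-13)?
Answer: -12/5 ≈ -2.4000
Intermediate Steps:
l = 15 (l = 2 + 13 = 15)
D(L) = L*(-1 - 2*L) (D(L) = ((-3*L - 1) + L)*L = ((-1 - 3*L) + L)*L = (-1 - 2*L)*L = L*(-1 - 2*L))
Q = -227/434 (Q = 1*(-1/14) - 14*1/31 = -1/14 - 14/31 = -227/434 ≈ -0.52304)
J(r, v) = -v/36 (J(r, v) = v/((-1*4*(1 + 2*4))) = v/((-1*4*(1 + 8))) = v/((-1*4*9)) = v/(-36) = v*(-1/36) = -v/36)
1/J(Q, l) = 1/(-1/36*15) = 1/(-5/12) = -12/5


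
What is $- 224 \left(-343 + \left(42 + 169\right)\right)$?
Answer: $29568$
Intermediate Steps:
$- 224 \left(-343 + \left(42 + 169\right)\right) = - 224 \left(-343 + 211\right) = \left(-224\right) \left(-132\right) = 29568$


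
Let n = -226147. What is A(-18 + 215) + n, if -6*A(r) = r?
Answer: -1357079/6 ≈ -2.2618e+5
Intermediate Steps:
A(r) = -r/6
A(-18 + 215) + n = -(-18 + 215)/6 - 226147 = -1/6*197 - 226147 = -197/6 - 226147 = -1357079/6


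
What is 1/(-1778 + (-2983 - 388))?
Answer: -1/5149 ≈ -0.00019421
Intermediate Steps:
1/(-1778 + (-2983 - 388)) = 1/(-1778 - 3371) = 1/(-5149) = -1/5149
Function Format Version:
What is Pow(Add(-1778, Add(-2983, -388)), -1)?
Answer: Rational(-1, 5149) ≈ -0.00019421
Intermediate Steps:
Pow(Add(-1778, Add(-2983, -388)), -1) = Pow(Add(-1778, -3371), -1) = Pow(-5149, -1) = Rational(-1, 5149)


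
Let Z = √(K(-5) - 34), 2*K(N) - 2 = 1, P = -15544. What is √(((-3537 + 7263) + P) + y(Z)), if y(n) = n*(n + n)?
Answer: I*√11883 ≈ 109.01*I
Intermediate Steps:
K(N) = 3/2 (K(N) = 1 + (½)*1 = 1 + ½ = 3/2)
Z = I*√130/2 (Z = √(3/2 - 34) = √(-65/2) = I*√130/2 ≈ 5.7009*I)
y(n) = 2*n² (y(n) = n*(2*n) = 2*n²)
√(((-3537 + 7263) + P) + y(Z)) = √(((-3537 + 7263) - 15544) + 2*(I*√130/2)²) = √((3726 - 15544) + 2*(-65/2)) = √(-11818 - 65) = √(-11883) = I*√11883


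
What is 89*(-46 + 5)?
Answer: -3649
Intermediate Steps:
89*(-46 + 5) = 89*(-41) = -3649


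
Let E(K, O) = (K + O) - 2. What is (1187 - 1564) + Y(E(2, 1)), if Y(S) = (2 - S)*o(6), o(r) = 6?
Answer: -371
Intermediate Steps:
E(K, O) = -2 + K + O
Y(S) = 12 - 6*S (Y(S) = (2 - S)*6 = 12 - 6*S)
(1187 - 1564) + Y(E(2, 1)) = (1187 - 1564) + (12 - 6*(-2 + 2 + 1)) = -377 + (12 - 6*1) = -377 + (12 - 6) = -377 + 6 = -371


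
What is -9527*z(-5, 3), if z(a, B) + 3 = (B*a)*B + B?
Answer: 428715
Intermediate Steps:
z(a, B) = -3 + B + a*B² (z(a, B) = -3 + ((B*a)*B + B) = -3 + (a*B² + B) = -3 + (B + a*B²) = -3 + B + a*B²)
-9527*z(-5, 3) = -9527*(-3 + 3 - 5*3²) = -9527*(-3 + 3 - 5*9) = -9527*(-3 + 3 - 45) = -9527*(-45) = 428715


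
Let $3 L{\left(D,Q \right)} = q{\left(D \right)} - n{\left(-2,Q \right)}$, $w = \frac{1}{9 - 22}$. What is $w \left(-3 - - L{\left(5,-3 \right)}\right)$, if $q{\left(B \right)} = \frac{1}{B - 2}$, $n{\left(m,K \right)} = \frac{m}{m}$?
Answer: $\frac{29}{117} \approx 0.24786$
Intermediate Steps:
$n{\left(m,K \right)} = 1$
$w = - \frac{1}{13}$ ($w = \frac{1}{-13} = - \frac{1}{13} \approx -0.076923$)
$q{\left(B \right)} = \frac{1}{-2 + B}$
$L{\left(D,Q \right)} = - \frac{1}{3} + \frac{1}{3 \left(-2 + D\right)}$ ($L{\left(D,Q \right)} = \frac{\frac{1}{-2 + D} - 1}{3} = \frac{-1 + \frac{1}{-2 + D}}{3} = - \frac{1}{3} + \frac{1}{3 \left(-2 + D\right)}$)
$w \left(-3 - - L{\left(5,-3 \right)}\right) = - \frac{-3 + \left(\frac{3 - 5}{3 \left(-2 + 5\right)} - 0\right)}{13} = - \frac{-3 + \left(\frac{3 - 5}{3 \cdot 3} + 0\right)}{13} = - \frac{-3 + \left(\frac{1}{3} \cdot \frac{1}{3} \left(-2\right) + 0\right)}{13} = - \frac{-3 + \left(- \frac{2}{9} + 0\right)}{13} = - \frac{-3 - \frac{2}{9}}{13} = \left(- \frac{1}{13}\right) \left(- \frac{29}{9}\right) = \frac{29}{117}$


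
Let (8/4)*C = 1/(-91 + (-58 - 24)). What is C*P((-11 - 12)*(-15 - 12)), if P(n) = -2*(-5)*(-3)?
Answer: 15/173 ≈ 0.086705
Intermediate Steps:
P(n) = -30 (P(n) = 10*(-3) = -30)
C = -1/346 (C = 1/(2*(-91 + (-58 - 24))) = 1/(2*(-91 - 82)) = (1/2)/(-173) = (1/2)*(-1/173) = -1/346 ≈ -0.0028902)
C*P((-11 - 12)*(-15 - 12)) = -1/346*(-30) = 15/173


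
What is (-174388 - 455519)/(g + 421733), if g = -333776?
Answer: -209969/29319 ≈ -7.1615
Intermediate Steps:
(-174388 - 455519)/(g + 421733) = (-174388 - 455519)/(-333776 + 421733) = -629907/87957 = -629907*1/87957 = -209969/29319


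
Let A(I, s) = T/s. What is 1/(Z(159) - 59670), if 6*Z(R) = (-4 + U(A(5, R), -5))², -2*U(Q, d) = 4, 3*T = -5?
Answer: -1/59664 ≈ -1.6761e-5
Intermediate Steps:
T = -5/3 (T = (⅓)*(-5) = -5/3 ≈ -1.6667)
A(I, s) = -5/(3*s)
U(Q, d) = -2 (U(Q, d) = -½*4 = -2)
Z(R) = 6 (Z(R) = (-4 - 2)²/6 = (⅙)*(-6)² = (⅙)*36 = 6)
1/(Z(159) - 59670) = 1/(6 - 59670) = 1/(-59664) = -1/59664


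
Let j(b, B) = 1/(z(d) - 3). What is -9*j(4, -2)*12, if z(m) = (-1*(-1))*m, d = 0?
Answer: 36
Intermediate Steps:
z(m) = m (z(m) = 1*m = m)
j(b, B) = -1/3 (j(b, B) = 1/(0 - 3) = 1/(-3) = -1/3)
-9*j(4, -2)*12 = -9*(-1/3)*12 = 3*12 = 36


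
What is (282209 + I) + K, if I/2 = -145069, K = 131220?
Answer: 123291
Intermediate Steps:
I = -290138 (I = 2*(-145069) = -290138)
(282209 + I) + K = (282209 - 290138) + 131220 = -7929 + 131220 = 123291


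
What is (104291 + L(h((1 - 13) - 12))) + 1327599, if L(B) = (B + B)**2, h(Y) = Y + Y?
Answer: 1441106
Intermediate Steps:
h(Y) = 2*Y
L(B) = 4*B**2 (L(B) = (2*B)**2 = 4*B**2)
(104291 + L(h((1 - 13) - 12))) + 1327599 = (104291 + 4*(2*((1 - 13) - 12))**2) + 1327599 = (104291 + 4*(2*(-12 - 12))**2) + 1327599 = (104291 + 4*(2*(-24))**2) + 1327599 = (104291 + 4*(-48)**2) + 1327599 = (104291 + 4*2304) + 1327599 = (104291 + 9216) + 1327599 = 113507 + 1327599 = 1441106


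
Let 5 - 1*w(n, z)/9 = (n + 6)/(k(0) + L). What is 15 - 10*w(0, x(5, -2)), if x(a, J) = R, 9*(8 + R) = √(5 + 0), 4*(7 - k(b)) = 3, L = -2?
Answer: -5235/17 ≈ -307.94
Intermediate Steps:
k(b) = 25/4 (k(b) = 7 - ¼*3 = 7 - ¾ = 25/4)
R = -8 + √5/9 (R = -8 + √(5 + 0)/9 = -8 + √5/9 ≈ -7.7515)
x(a, J) = -8 + √5/9
w(n, z) = 549/17 - 36*n/17 (w(n, z) = 45 - 9*(n + 6)/(25/4 - 2) = 45 - 9*(6 + n)/17/4 = 45 - 9*(6 + n)*4/17 = 45 - 9*(24/17 + 4*n/17) = 45 + (-216/17 - 36*n/17) = 549/17 - 36*n/17)
15 - 10*w(0, x(5, -2)) = 15 - 10*(549/17 - 36/17*0) = 15 - 10*(549/17 + 0) = 15 - 10*549/17 = 15 - 5490/17 = -5235/17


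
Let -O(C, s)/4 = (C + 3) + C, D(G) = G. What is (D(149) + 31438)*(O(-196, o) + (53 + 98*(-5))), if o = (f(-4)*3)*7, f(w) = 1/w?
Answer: 35345853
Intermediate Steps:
f(w) = 1/w
o = -21/4 (o = (3/(-4))*7 = -1/4*3*7 = -3/4*7 = -21/4 ≈ -5.2500)
O(C, s) = -12 - 8*C (O(C, s) = -4*((C + 3) + C) = -4*((3 + C) + C) = -4*(3 + 2*C) = -12 - 8*C)
(D(149) + 31438)*(O(-196, o) + (53 + 98*(-5))) = (149 + 31438)*((-12 - 8*(-196)) + (53 + 98*(-5))) = 31587*((-12 + 1568) + (53 - 490)) = 31587*(1556 - 437) = 31587*1119 = 35345853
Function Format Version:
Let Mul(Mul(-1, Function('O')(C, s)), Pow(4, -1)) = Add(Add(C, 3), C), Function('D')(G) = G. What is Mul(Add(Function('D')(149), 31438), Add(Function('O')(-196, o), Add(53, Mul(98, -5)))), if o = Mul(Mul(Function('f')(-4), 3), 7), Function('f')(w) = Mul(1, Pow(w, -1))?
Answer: 35345853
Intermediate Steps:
Function('f')(w) = Pow(w, -1)
o = Rational(-21, 4) (o = Mul(Mul(Pow(-4, -1), 3), 7) = Mul(Mul(Rational(-1, 4), 3), 7) = Mul(Rational(-3, 4), 7) = Rational(-21, 4) ≈ -5.2500)
Function('O')(C, s) = Add(-12, Mul(-8, C)) (Function('O')(C, s) = Mul(-4, Add(Add(C, 3), C)) = Mul(-4, Add(Add(3, C), C)) = Mul(-4, Add(3, Mul(2, C))) = Add(-12, Mul(-8, C)))
Mul(Add(Function('D')(149), 31438), Add(Function('O')(-196, o), Add(53, Mul(98, -5)))) = Mul(Add(149, 31438), Add(Add(-12, Mul(-8, -196)), Add(53, Mul(98, -5)))) = Mul(31587, Add(Add(-12, 1568), Add(53, -490))) = Mul(31587, Add(1556, -437)) = Mul(31587, 1119) = 35345853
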